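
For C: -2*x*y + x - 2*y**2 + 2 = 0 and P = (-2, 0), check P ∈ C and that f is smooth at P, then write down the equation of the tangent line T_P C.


Tangent line at P: x + 4*y + 2 = 0.

Step 1: f(-2, 0) = 0, so P lies on C.
Step 2: partial derivatives
  f_x(x, y) = 1 - 2*y, f_y(x, y) = -2*x - 4*y.
  f_x(P) = 1, f_y(P) = 4 (gradient nonzero, so P is smooth).
Step 3: tangent line at P: 1·(x − -2) + 4·(y − 0) = 0.
Expanding: x + 4*y + 2 = 0.


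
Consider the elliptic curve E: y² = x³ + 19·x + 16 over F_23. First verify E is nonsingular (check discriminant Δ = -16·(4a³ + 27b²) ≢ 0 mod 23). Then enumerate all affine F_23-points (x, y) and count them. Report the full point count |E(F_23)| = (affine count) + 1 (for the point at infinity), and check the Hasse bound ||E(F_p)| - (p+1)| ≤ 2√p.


Affine points = {(0, 4), (0, 19), (1, 6), (1, 17), (2, 4), (2, 19), (3, 10), (3, 13), (4, 8), (4, 15), (5, 11), (5, 12), (6, 1), (6, 22), (7, 3), (7, 20), (8, 6), (8, 17), (14, 6), (14, 17), (16, 0), (17, 10), (17, 13), (18, 7), (18, 16), (20, 1), (20, 22), (21, 4), (21, 19)}; affine count = 29; |E(F_23)| = 30.

Discriminant check: Δ ∝ 4a³ + 27b² = 4·19³ + 27·16² = 4·6859 + 27·256 ≡ 9 (mod 23). Nonzero ⇒ E is nonsingular.
For each x ∈ F_23, compute rhs = x³ + 19·x + 16 mod 23, then count y ∈ F_23 with y² ≡ rhs.
  x = 0: rhs = 16, matching y values: 4, 19 (2 points).
  x = 1: rhs = 13, matching y values: 6, 17 (2 points).
  x = 2: rhs = 16, matching y values: 4, 19 (2 points).
  x = 3: rhs = 8, matching y values: 10, 13 (2 points).
  x = 4: rhs = 18, matching y values: 8, 15 (2 points).
  x = 5: rhs = 6, matching y values: 11, 12 (2 points).
  x = 6: rhs = 1, matching y values: 1, 22 (2 points).
  x = 7: rhs = 9, matching y values: 3, 20 (2 points).
  x = 8: rhs = 13, matching y values: 6, 17 (2 points).
  x = 9: rhs = 19, matching y values: none (0 points).
  x = 10: rhs = 10, matching y values: none (0 points).
  x = 11: rhs = 15, matching y values: none (0 points).
  x = 12: rhs = 17, matching y values: none (0 points).
  x = 13: rhs = 22, matching y values: none (0 points).
  x = 14: rhs = 13, matching y values: 6, 17 (2 points).
  x = 15: rhs = 19, matching y values: none (0 points).
  x = 16: rhs = 0, matching y values: 0 (1 points).
  x = 17: rhs = 8, matching y values: 10, 13 (2 points).
  x = 18: rhs = 3, matching y values: 7, 16 (2 points).
  x = 19: rhs = 14, matching y values: none (0 points).
  x = 20: rhs = 1, matching y values: 1, 22 (2 points).
  x = 21: rhs = 16, matching y values: 4, 19 (2 points).
  x = 22: rhs = 19, matching y values: none (0 points).
Total affine count: 29.
Full point count |E(F_23)| = 29 + 1 = 30.
Hasse bound: |30 − (23+1)| = |6| = 6 ≤ 2√23 ≈ 9.5917 ✓.


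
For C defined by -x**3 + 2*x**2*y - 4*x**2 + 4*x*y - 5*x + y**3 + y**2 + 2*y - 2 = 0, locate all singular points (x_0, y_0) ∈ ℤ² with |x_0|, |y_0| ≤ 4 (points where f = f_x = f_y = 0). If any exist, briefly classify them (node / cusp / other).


Singular points: {(-1, 0)}; classification: node.

Compute partial derivatives:
  f_x = -3*x**2 + 4*x*y - 8*x + 4*y - 5.
  f_y = 2*x**2 + 4*x + 3*y**2 + 2*y + 2.
Scan x_0 ∈ {−4, ..., 4}. For each x_0, f_y(x_0, y) is a polynomial in y; find its integer roots y ∈ {−4, ..., 4}, then test f_x and f at those candidates.
  x = -4: f_y(-4, y) = 3*y**2 + 2*y + 18; no integer root y with |y| ≤ 4.
  x = -3: f_y(-3, y) = 3*y**2 + 2*y + 8; no integer root y with |y| ≤ 4.
  x = -2: f_y(-2, y) = 3*y**2 + 2*y + 2; no integer root y with |y| ≤ 4.
  x = -1: f_y(-1, y) = 3*y**2 + 2*y; vanishes at y ∈ {0}. (-1, 0): f_x = 0, f = 0 — SINGULAR.
  x = 0: f_y(0, y) = 3*y**2 + 2*y + 2; no integer root y with |y| ≤ 4.
  x = 1: f_y(1, y) = 3*y**2 + 2*y + 8; no integer root y with |y| ≤ 4.
  x = 2: f_y(2, y) = 3*y**2 + 2*y + 18; no integer root y with |y| ≤ 4.
  x = 3: f_y(3, y) = 3*y**2 + 2*y + 32; no integer root y with |y| ≤ 4.
  x = 4: f_y(4, y) = 3*y**2 + 2*y + 50; no integer root y with |y| ≤ 4.
Only singular point on the grid: (-1, 0).
Classify: substitute x = -1 + u, y = 0 + v and expand: f = -u**3 + 2*u**2*v - u**2 + v**3 + v**2.
No constant or linear terms (consistent with a singular point). Quadratic part: -u**2 + v**2. Cubic part: -u**3 + 2*u**2*v + v**3.
The quadratic part v**2 - u**2 = (v − u)(v + u) splits into two distinct linear factors, so there are two distinct tangent lines y − 0 = ±(x − -1) — this is a node (ordinary double point).
Classification: node.


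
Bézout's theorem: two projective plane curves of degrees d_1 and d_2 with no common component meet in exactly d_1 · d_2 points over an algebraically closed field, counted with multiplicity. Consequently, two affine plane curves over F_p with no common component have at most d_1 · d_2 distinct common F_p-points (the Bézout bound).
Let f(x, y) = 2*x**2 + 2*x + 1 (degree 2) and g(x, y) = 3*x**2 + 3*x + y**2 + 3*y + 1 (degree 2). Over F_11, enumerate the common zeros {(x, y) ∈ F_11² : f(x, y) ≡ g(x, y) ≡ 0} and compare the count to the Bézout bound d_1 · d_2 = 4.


Common zeros: ∅; count = 0; Bézout bound = 4.

deg(f) = 2, deg(g) = 2, so Bézout bound = 4.
Scan x ∈ F_11. For each x, list the y ∈ F_11 with f(x, y) ≡ 0 and those with g(x, y) ≡ 0 (mod 11); the common zeros in that column are the intersection.
  x = 0: f ≡ 0 at y ∈ ∅; g ≡ 0 at y ∈ {2, 6}; common: ∅.
  x = 1: f ≡ 0 at y ∈ ∅; g ≡ 0 at y ∈ {1, 7}; common: ∅.
  x = 2: f ≡ 0 at y ∈ ∅; g ≡ 0 at y ∈ ∅; common: ∅.
  x = 3: f ≡ 0 at y ∈ ∅; g ≡ 0 at y ∈ {3, 5}; common: ∅.
  x = 4: f ≡ 0 at y ∈ ∅; g ≡ 0 at y ∈ ∅; common: ∅.
  x = 5: f ≡ 0 at y ∈ ∅; g ≡ 0 at y ∈ ∅; common: ∅.
  x = 6: f ≡ 0 at y ∈ ∅; g ≡ 0 at y ∈ ∅; common: ∅.
  x = 7: f ≡ 0 at y ∈ ∅; g ≡ 0 at y ∈ {3, 5}; common: ∅.
  x = 8: f ≡ 0 at y ∈ ∅; g ≡ 0 at y ∈ ∅; common: ∅.
  x = 9: f ≡ 0 at y ∈ ∅; g ≡ 0 at y ∈ {1, 7}; common: ∅.
  x = 10: f ≡ 0 at y ∈ ∅; g ≡ 0 at y ∈ {2, 6}; common: ∅.
Collecting: common zeros = ∅, so the count is 0.
Comparison with the Bézout bound: 0 ≤ 4 = deg(f)·deg(g), as expected for curves with no common component (the affine F_11-count falls short of the bound because intersections may lie at infinity, over extension fields, or carry multiplicity).


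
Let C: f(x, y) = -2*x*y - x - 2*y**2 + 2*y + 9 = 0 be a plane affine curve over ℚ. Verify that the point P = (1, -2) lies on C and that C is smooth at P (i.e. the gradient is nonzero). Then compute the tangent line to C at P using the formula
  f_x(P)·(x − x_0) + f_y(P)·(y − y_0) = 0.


Tangent line at P: 3*x + 8*y + 13 = 0.

Step 1: f(1, -2) = 0, so P lies on C.
Step 2: partial derivatives
  f_x(x, y) = -2*y - 1, f_y(x, y) = -2*x - 4*y + 2.
  f_x(P) = 3, f_y(P) = 8 (gradient nonzero, so P is smooth).
Step 3: tangent line at P: 3·(x − 1) + 8·(y − -2) = 0.
Expanding: 3*x + 8*y + 13 = 0.


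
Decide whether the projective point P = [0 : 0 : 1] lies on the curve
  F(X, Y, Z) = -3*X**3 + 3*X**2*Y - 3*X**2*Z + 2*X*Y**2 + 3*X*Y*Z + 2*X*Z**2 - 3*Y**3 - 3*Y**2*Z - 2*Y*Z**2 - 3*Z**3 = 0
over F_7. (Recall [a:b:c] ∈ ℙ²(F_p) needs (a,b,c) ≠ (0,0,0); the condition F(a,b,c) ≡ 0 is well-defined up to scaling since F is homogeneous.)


F(0,0,1) ≡ 4 (mod 7); P is NOT on the curve.

Evaluate F(0, 0, 1) term-by-term (mod 7).
  -3*X**3 ↦ -3·0·1·1 = 0
  3*X**2*Y ↦ 3·0·0·1 = 0
  -3*X**2*Z ↦ -3·0·1·1 = 0
  2*X*Y**2 ↦ 2·0·0·1 = 0
  3*X*Y*Z ↦ 3·0·0·1 = 0
  2*X*Z**2 ↦ 2·0·1·1 = 0
  -3*Y**3 ↦ -3·1·0·1 = 0
  -3*Y**2*Z ↦ -3·1·0·1 = 0
  -2*Y*Z**2 ↦ -2·1·0·1 = 0
  -3*Z**3 ↦ -3·1·1·1 = -3
Sum: F(0, 0, 1) = (0) + (0) + (0) + (0) + (0) + (0) + (0) + (0) + (0) + (-3) = -3.
Reducing mod 7: -3 ≡ 4 (mod 7).
Since F(a, b, c) ≡ 4 ≠ 0 (mod 7), P does NOT lie on the curve.


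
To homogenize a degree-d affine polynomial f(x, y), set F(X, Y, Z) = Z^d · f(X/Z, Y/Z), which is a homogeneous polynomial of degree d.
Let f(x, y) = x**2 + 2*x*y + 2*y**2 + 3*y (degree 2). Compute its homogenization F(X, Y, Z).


F(X, Y, Z) = X**2 + 2*X*Y + 2*Y**2 + 3*Y*Z

deg(f) = 2.
Substitute x = X/Z, y = Y/Z into f, then multiply by Z^2.
  monomial 1·x^2·y^0 ↦ 1·X^2·Y^0·Z^0.
  monomial 2·x^1·y^1 ↦ 2·X^1·Y^1·Z^0.
  monomial 2·x^0·y^2 ↦ 2·X^0·Y^2·Z^0.
  monomial 3·x^0·y^1 ↦ 3·X^0·Y^1·Z^1.
Collecting: F(X, Y, Z) = X**2 + 2*X*Y + 2*Y**2 + 3*Y*Z.


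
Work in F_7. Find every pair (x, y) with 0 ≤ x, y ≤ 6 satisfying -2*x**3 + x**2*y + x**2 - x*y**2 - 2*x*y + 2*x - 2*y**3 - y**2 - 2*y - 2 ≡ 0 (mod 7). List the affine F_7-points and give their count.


Affine F_7-points: {(0, 1), (0, 4), (0, 5), (2, 2), (5, 0), (5, 2), (6, 6)}; count = 7.

For each of the 49 pairs (x, y) ∈ F_7², evaluate f(x, y) mod 7. Record the zeros.
  x = 0: [0↦5, 1↦0, 2↦2, 3↦6, 4↦0, 5↦0, 6↦1]  zeros at y ∈ {1, 4, 5}
  x = 1: [0↦6, 1↦6, 2↦4, 3↦2, 4↦2, 5↦6, 6↦2]  zeros at y ∈ ∅
  x = 2: [0↦4, 1↦4, 2↦0, 3↦1, 4↦2, 5↦5, 6↦5]  zeros at y ∈ {2}
  x = 3: [0↦1, 1↦3, 2↦6, 3↦5, 4↦2, 5↦6, 6↦5]  zeros at y ∈ ∅
  x = 4: [0↦6, 1↦5, 2↦3, 3↦2, 4↦4, 5↦4, 6↦4]  zeros at y ∈ ∅
  x = 5: [0↦0, 1↦5, 2↦0, 3↦1, 4↦3, 5↦1, 6↦4]  zeros at y ∈ {0, 2}
  x = 6: [0↦6, 1↦5, 2↦6, 3↦4, 4↦1, 5↦6, 6↦0]  zeros at y ∈ {6}
Collecting zeros: affine points = {(0, 1), (0, 4), (0, 5), (2, 2), (5, 0), (5, 2), (6, 6)}.
Total count |C(F_7)_aff| = 7.


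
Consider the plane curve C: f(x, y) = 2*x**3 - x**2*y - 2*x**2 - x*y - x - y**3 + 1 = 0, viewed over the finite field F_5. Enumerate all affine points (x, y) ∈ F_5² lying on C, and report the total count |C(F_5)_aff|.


Affine F_5-points: {(0, 1), (1, 0), (2, 1), (4, 2)}; count = 4.

For each of the 25 pairs (x, y) ∈ F_5², evaluate f(x, y) mod 5. Record the zeros.
  x = 0: [0↦1, 1↦0, 2↦3, 3↦4, 4↦2]  zeros at y ∈ {1}
  x = 1: [0↦0, 1↦2, 2↦3, 3↦2, 4↦3]  zeros at y ∈ {0}
  x = 2: [0↦2, 1↦0, 2↦2, 3↦2, 4↦4]  zeros at y ∈ {1}
  x = 3: [0↦4, 1↦1, 2↦2, 3↦1, 4↦2]  zeros at y ∈ ∅
  x = 4: [0↦3, 1↦2, 2↦0, 3↦1, 4↦4]  zeros at y ∈ {2}
Collecting zeros: affine points = {(0, 1), (1, 0), (2, 1), (4, 2)}.
Total count |C(F_5)_aff| = 4.


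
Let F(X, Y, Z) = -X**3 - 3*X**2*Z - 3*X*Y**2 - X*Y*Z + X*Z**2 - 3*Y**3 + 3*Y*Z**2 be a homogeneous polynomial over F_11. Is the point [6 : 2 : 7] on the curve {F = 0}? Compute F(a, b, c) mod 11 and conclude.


F(6,2,7) ≡ 8 (mod 11); P is NOT on the curve.

Evaluate F(6, 2, 7) term-by-term (mod 11).
  -X**3 ↦ -1·216·1·1 = -216
  -3*X**2*Z ↦ -3·36·1·7 = -756
  -3*X*Y**2 ↦ -3·6·4·1 = -72
  -X*Y*Z ↦ -1·6·2·7 = -84
  X*Z**2 ↦ 1·6·1·49 = 294
  -3*Y**3 ↦ -3·1·8·1 = -24
  3*Y*Z**2 ↦ 3·1·2·49 = 294
Sum: F(6, 2, 7) = (-216) + (-756) + (-72) + (-84) + (294) + (-24) + (294) = -564.
Reducing mod 11: -564 ≡ 8 (mod 11).
Since F(a, b, c) ≡ 8 ≠ 0 (mod 11), P does NOT lie on the curve.


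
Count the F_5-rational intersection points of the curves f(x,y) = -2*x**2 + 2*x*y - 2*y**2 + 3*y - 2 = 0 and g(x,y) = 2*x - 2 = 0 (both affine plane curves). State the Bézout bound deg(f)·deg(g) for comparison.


Common zeros: ∅; count = 0; Bézout bound = 2.

deg(f) = 2, deg(g) = 1, so Bézout bound = 2.
Scan x ∈ F_5. For each x, list the y ∈ F_5 with f(x, y) ≡ 0 and those with g(x, y) ≡ 0 (mod 5); the common zeros in that column are the intersection.
  x = 0: f ≡ 0 at y ∈ ∅; g ≡ 0 at y ∈ ∅; common: ∅.
  x = 1: f ≡ 0 at y ∈ ∅; g ≡ 0 at y ∈ {0, 1, 2, 3, 4}; common: ∅.
  x = 2: f ≡ 0 at y ∈ {0, 1}; g ≡ 0 at y ∈ ∅; common: ∅.
  x = 3: f ≡ 0 at y ∈ {0, 2}; g ≡ 0 at y ∈ ∅; common: ∅.
  x = 4: f ≡ 0 at y ∈ {1, 2}; g ≡ 0 at y ∈ ∅; common: ∅.
Collecting: common zeros = ∅, so the count is 0.
Comparison with the Bézout bound: 0 ≤ 2 = deg(f)·deg(g), as expected for curves with no common component (the affine F_5-count falls short of the bound because intersections may lie at infinity, over extension fields, or carry multiplicity).


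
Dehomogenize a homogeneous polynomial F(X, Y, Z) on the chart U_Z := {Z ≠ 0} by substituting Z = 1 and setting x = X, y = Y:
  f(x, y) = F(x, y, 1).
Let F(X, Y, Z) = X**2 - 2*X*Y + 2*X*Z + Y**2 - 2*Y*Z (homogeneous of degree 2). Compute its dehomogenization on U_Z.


f(x, y) = x**2 - 2*x*y + 2*x + y**2 - 2*y

On U_Z we set Z = 1. Each monomial c·X^i·Y^j·Z^k in F becomes c·x^i·y^j·1^k = c·x^i·y^j.
Substituting Z = 1: F(X, Y, 1) = x**2 - 2*x*y + 2*x + y**2 - 2*y.
Note: deg(f) ≤ deg(F) = 2; strict inequality happens when F is divisible by Z (lost terms).


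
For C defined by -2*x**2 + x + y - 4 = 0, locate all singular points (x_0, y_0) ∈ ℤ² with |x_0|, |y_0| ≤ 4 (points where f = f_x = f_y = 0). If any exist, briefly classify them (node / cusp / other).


No singular points in the scanned grid; C is smooth there.

Compute partial derivatives:
  f_x = 1 - 4*x.
  f_y = 1.
f_y = 1 is a nonzero constant, so f_y never vanishes: no point (x, y) can satisfy f = f_x = f_y = 0. In particular no (x, y) ∈ {−4, ..., 4}² is singular; the curve is smooth.


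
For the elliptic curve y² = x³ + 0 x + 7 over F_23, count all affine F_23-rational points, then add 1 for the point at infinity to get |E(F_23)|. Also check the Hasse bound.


Affine points = {(1, 10), (1, 13), (4, 5), (4, 18), (6, 4), (6, 19), (8, 6), (8, 17), (9, 0), (10, 8), (10, 15), (11, 2), (11, 21), (15, 1), (15, 22), (16, 3), (16, 20), (19, 9), (19, 14), (20, 7), (20, 16), (22, 11), (22, 12)}; affine count = 23; |E(F_23)| = 24.

Discriminant check: Δ ∝ 4a³ + 27b² = 4·0³ + 27·7² = 4·0 + 27·49 ≡ 12 (mod 23). Nonzero ⇒ E is nonsingular.
For each x ∈ F_23, compute rhs = x³ + 0·x + 7 mod 23, then count y ∈ F_23 with y² ≡ rhs.
  x = 0: rhs = 7, matching y values: none (0 points).
  x = 1: rhs = 8, matching y values: 10, 13 (2 points).
  x = 2: rhs = 15, matching y values: none (0 points).
  x = 3: rhs = 11, matching y values: none (0 points).
  x = 4: rhs = 2, matching y values: 5, 18 (2 points).
  x = 5: rhs = 17, matching y values: none (0 points).
  x = 6: rhs = 16, matching y values: 4, 19 (2 points).
  x = 7: rhs = 5, matching y values: none (0 points).
  x = 8: rhs = 13, matching y values: 6, 17 (2 points).
  x = 9: rhs = 0, matching y values: 0 (1 points).
  x = 10: rhs = 18, matching y values: 8, 15 (2 points).
  x = 11: rhs = 4, matching y values: 2, 21 (2 points).
  x = 12: rhs = 10, matching y values: none (0 points).
  x = 13: rhs = 19, matching y values: none (0 points).
  x = 14: rhs = 14, matching y values: none (0 points).
  x = 15: rhs = 1, matching y values: 1, 22 (2 points).
  x = 16: rhs = 9, matching y values: 3, 20 (2 points).
  x = 17: rhs = 21, matching y values: none (0 points).
  x = 18: rhs = 20, matching y values: none (0 points).
  x = 19: rhs = 12, matching y values: 9, 14 (2 points).
  x = 20: rhs = 3, matching y values: 7, 16 (2 points).
  x = 21: rhs = 22, matching y values: none (0 points).
  x = 22: rhs = 6, matching y values: 11, 12 (2 points).
Total affine count: 23.
Full point count |E(F_23)| = 23 + 1 = 24.
Hasse bound: |24 − (23+1)| = |0| = 0 ≤ 2√23 ≈ 9.5917 ✓.


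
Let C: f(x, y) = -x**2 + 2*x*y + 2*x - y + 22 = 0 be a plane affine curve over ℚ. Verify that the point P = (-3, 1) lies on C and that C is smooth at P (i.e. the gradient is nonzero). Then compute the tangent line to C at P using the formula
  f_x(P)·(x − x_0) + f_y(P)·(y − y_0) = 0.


Tangent line at P: 10*x - 7*y + 37 = 0.

Step 1: f(-3, 1) = 0, so P lies on C.
Step 2: partial derivatives
  f_x(x, y) = -2*x + 2*y + 2, f_y(x, y) = 2*x - 1.
  f_x(P) = 10, f_y(P) = -7 (gradient nonzero, so P is smooth).
Step 3: tangent line at P: 10·(x − -3) + -7·(y − 1) = 0.
Expanding: 10*x - 7*y + 37 = 0.


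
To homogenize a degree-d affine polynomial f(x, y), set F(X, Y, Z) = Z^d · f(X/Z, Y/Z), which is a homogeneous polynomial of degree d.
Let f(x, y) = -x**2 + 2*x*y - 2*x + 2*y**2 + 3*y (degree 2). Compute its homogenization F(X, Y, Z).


F(X, Y, Z) = -X**2 + 2*X*Y - 2*X*Z + 2*Y**2 + 3*Y*Z

deg(f) = 2.
Substitute x = X/Z, y = Y/Z into f, then multiply by Z^2.
  monomial -1·x^2·y^0 ↦ -1·X^2·Y^0·Z^0.
  monomial 2·x^1·y^1 ↦ 2·X^1·Y^1·Z^0.
  monomial -2·x^1·y^0 ↦ -2·X^1·Y^0·Z^1.
  monomial 2·x^0·y^2 ↦ 2·X^0·Y^2·Z^0.
  monomial 3·x^0·y^1 ↦ 3·X^0·Y^1·Z^1.
Collecting: F(X, Y, Z) = -X**2 + 2*X*Y - 2*X*Z + 2*Y**2 + 3*Y*Z.


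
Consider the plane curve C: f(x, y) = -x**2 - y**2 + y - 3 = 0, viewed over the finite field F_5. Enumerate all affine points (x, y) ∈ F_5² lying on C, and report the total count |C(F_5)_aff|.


Affine F_5-points: {(0, 2), (0, 4), (1, 3), (4, 3)}; count = 4.

For each of the 25 pairs (x, y) ∈ F_5², evaluate f(x, y) mod 5. Record the zeros.
  x = 0: [0↦2, 1↦2, 2↦0, 3↦1, 4↦0]  zeros at y ∈ {2, 4}
  x = 1: [0↦1, 1↦1, 2↦4, 3↦0, 4↦4]  zeros at y ∈ {3}
  x = 2: [0↦3, 1↦3, 2↦1, 3↦2, 4↦1]  zeros at y ∈ ∅
  x = 3: [0↦3, 1↦3, 2↦1, 3↦2, 4↦1]  zeros at y ∈ ∅
  x = 4: [0↦1, 1↦1, 2↦4, 3↦0, 4↦4]  zeros at y ∈ {3}
Collecting zeros: affine points = {(0, 2), (0, 4), (1, 3), (4, 3)}.
Total count |C(F_5)_aff| = 4.


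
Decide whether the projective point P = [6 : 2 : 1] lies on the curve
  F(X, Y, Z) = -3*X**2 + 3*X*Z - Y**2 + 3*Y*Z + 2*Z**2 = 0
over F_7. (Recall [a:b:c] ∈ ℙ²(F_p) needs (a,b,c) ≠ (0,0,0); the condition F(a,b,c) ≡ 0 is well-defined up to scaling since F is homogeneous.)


F(6,2,1) ≡ 5 (mod 7); P is NOT on the curve.

Evaluate F(6, 2, 1) term-by-term (mod 7).
  -3*X**2 ↦ -3·36·1·1 = -108
  3*X*Z ↦ 3·6·1·1 = 18
  -Y**2 ↦ -1·1·4·1 = -4
  3*Y*Z ↦ 3·1·2·1 = 6
  2*Z**2 ↦ 2·1·1·1 = 2
Sum: F(6, 2, 1) = (-108) + (18) + (-4) + (6) + (2) = -86.
Reducing mod 7: -86 ≡ 5 (mod 7).
Since F(a, b, c) ≡ 5 ≠ 0 (mod 7), P does NOT lie on the curve.


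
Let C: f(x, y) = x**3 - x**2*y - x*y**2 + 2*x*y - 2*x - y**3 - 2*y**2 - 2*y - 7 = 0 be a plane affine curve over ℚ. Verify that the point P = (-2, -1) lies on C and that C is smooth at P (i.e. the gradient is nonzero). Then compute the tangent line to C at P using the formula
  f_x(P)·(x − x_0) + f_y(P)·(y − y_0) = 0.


Tangent line at P: 3*x - 13*y - 7 = 0.

Step 1: f(-2, -1) = 0, so P lies on C.
Step 2: partial derivatives
  f_x(x, y) = 3*x**2 - 2*x*y - y**2 + 2*y - 2, f_y(x, y) = -x**2 - 2*x*y + 2*x - 3*y**2 - 4*y - 2.
  f_x(P) = 3, f_y(P) = -13 (gradient nonzero, so P is smooth).
Step 3: tangent line at P: 3·(x − -2) + -13·(y − -1) = 0.
Expanding: 3*x - 13*y - 7 = 0.


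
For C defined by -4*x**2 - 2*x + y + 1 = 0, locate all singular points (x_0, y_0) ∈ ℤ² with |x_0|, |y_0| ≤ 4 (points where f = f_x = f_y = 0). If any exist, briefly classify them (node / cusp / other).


No singular points in the scanned grid; C is smooth there.

Compute partial derivatives:
  f_x = -8*x - 2.
  f_y = 1.
f_y = 1 is a nonzero constant, so f_y never vanishes: no point (x, y) can satisfy f = f_x = f_y = 0. In particular no (x, y) ∈ {−4, ..., 4}² is singular; the curve is smooth.


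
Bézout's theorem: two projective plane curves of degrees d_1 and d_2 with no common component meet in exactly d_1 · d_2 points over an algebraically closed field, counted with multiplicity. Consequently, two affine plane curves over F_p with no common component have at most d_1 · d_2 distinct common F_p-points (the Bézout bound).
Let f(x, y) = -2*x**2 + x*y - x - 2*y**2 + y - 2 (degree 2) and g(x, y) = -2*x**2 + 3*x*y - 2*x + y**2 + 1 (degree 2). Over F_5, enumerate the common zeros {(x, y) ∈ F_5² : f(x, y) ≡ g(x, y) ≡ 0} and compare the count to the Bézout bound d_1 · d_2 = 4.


Common zeros: {(4, 4)}; count = 1; Bézout bound = 4.

deg(f) = 2, deg(g) = 2, so Bézout bound = 4.
Scan x ∈ F_5. For each x, list the y ∈ F_5 with f(x, y) ≡ 0 and those with g(x, y) ≡ 0 (mod 5); the common zeros in that column are the intersection.
  x = 0: f ≡ 0 at y ∈ {4}; g ≡ 0 at y ∈ {2, 3}; common: ∅.
  x = 1: f ≡ 0 at y ∈ {0, 1}; g ≡ 0 at y ∈ {3, 4}; common: ∅.
  x = 2: f ≡ 0 at y ∈ ∅; g ≡ 0 at y ∈ {2}; common: ∅.
  x = 3: f ≡ 0 at y ∈ ∅; g ≡ 0 at y ∈ ∅; common: ∅.
  x = 4: f ≡ 0 at y ∈ {1, 4}; g ≡ 0 at y ∈ {4}; common: {4}.
Collecting: common zeros = {(4, 4)}, so the count is 1.
Comparison with the Bézout bound: 1 ≤ 4 = deg(f)·deg(g), as expected for curves with no common component (the affine F_5-count falls short of the bound because intersections may lie at infinity, over extension fields, or carry multiplicity).


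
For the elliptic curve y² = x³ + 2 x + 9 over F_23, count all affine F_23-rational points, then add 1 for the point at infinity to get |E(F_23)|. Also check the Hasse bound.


Affine points = {(0, 3), (0, 20), (1, 9), (1, 14), (4, 9), (4, 14), (5, 11), (5, 12), (8, 10), (8, 13), (12, 6), (12, 17), (13, 1), (13, 22), (18, 9), (18, 14), (19, 11), (19, 12), (22, 11), (22, 12)}; affine count = 20; |E(F_23)| = 21.

Discriminant check: Δ ∝ 4a³ + 27b² = 4·2³ + 27·9² = 4·8 + 27·81 ≡ 11 (mod 23). Nonzero ⇒ E is nonsingular.
For each x ∈ F_23, compute rhs = x³ + 2·x + 9 mod 23, then count y ∈ F_23 with y² ≡ rhs.
  x = 0: rhs = 9, matching y values: 3, 20 (2 points).
  x = 1: rhs = 12, matching y values: 9, 14 (2 points).
  x = 2: rhs = 21, matching y values: none (0 points).
  x = 3: rhs = 19, matching y values: none (0 points).
  x = 4: rhs = 12, matching y values: 9, 14 (2 points).
  x = 5: rhs = 6, matching y values: 11, 12 (2 points).
  x = 6: rhs = 7, matching y values: none (0 points).
  x = 7: rhs = 21, matching y values: none (0 points).
  x = 8: rhs = 8, matching y values: 10, 13 (2 points).
  x = 9: rhs = 20, matching y values: none (0 points).
  x = 10: rhs = 17, matching y values: none (0 points).
  x = 11: rhs = 5, matching y values: none (0 points).
  x = 12: rhs = 13, matching y values: 6, 17 (2 points).
  x = 13: rhs = 1, matching y values: 1, 22 (2 points).
  x = 14: rhs = 21, matching y values: none (0 points).
  x = 15: rhs = 10, matching y values: none (0 points).
  x = 16: rhs = 20, matching y values: none (0 points).
  x = 17: rhs = 11, matching y values: none (0 points).
  x = 18: rhs = 12, matching y values: 9, 14 (2 points).
  x = 19: rhs = 6, matching y values: 11, 12 (2 points).
  x = 20: rhs = 22, matching y values: none (0 points).
  x = 21: rhs = 20, matching y values: none (0 points).
  x = 22: rhs = 6, matching y values: 11, 12 (2 points).
Total affine count: 20.
Full point count |E(F_23)| = 20 + 1 = 21.
Hasse bound: |21 − (23+1)| = |-3| = 3 ≤ 2√23 ≈ 9.5917 ✓.


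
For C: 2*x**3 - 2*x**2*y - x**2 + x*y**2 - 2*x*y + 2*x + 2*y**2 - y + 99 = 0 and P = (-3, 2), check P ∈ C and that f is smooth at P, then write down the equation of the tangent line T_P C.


Tangent line at P: 86*x - 17*y + 292 = 0.

Step 1: f(-3, 2) = 0, so P lies on C.
Step 2: partial derivatives
  f_x(x, y) = 6*x**2 - 4*x*y - 2*x + y**2 - 2*y + 2, f_y(x, y) = -2*x**2 + 2*x*y - 2*x + 4*y - 1.
  f_x(P) = 86, f_y(P) = -17 (gradient nonzero, so P is smooth).
Step 3: tangent line at P: 86·(x − -3) + -17·(y − 2) = 0.
Expanding: 86*x - 17*y + 292 = 0.


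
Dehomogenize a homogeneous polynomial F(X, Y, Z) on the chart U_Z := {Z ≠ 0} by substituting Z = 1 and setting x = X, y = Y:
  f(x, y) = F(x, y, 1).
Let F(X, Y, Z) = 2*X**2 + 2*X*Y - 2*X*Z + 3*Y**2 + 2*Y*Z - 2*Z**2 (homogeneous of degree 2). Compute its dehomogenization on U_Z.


f(x, y) = 2*x**2 + 2*x*y - 2*x + 3*y**2 + 2*y - 2

On U_Z we set Z = 1. Each monomial c·X^i·Y^j·Z^k in F becomes c·x^i·y^j·1^k = c·x^i·y^j.
Substituting Z = 1: F(X, Y, 1) = 2*x**2 + 2*x*y - 2*x + 3*y**2 + 2*y - 2.
Note: deg(f) ≤ deg(F) = 2; strict inequality happens when F is divisible by Z (lost terms).


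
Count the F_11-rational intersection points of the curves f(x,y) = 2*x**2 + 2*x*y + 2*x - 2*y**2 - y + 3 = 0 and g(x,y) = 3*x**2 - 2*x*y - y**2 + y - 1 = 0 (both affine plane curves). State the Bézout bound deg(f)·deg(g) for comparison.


Common zeros: ∅; count = 0; Bézout bound = 4.

deg(f) = 2, deg(g) = 2, so Bézout bound = 4.
Scan x ∈ F_11. For each x, list the y ∈ F_11 with f(x, y) ≡ 0 and those with g(x, y) ≡ 0 (mod 11); the common zeros in that column are the intersection.
  x = 0: f ≡ 0 at y ∈ {1, 4}; g ≡ 0 at y ∈ ∅; common: ∅.
  x = 1: f ≡ 0 at y ∈ ∅; g ≡ 0 at y ∈ {1, 9}; common: ∅.
  x = 2: f ≡ 0 at y ∈ ∅; g ≡ 0 at y ∈ {0, 8}; common: ∅.
  x = 3: f ≡ 0 at y ∈ ∅; g ≡ 0 at y ∈ ∅; common: ∅.
  x = 4: f ≡ 0 at y ∈ ∅; g ≡ 0 at y ∈ ∅; common: ∅.
  x = 5: f ≡ 0 at y ∈ ∅; g ≡ 0 at y ∈ {4, 9}; common: ∅.
  x = 6: f ≡ 0 at y ∈ {4, 7}; g ≡ 0 at y ∈ ∅; common: ∅.
  x = 7: f ≡ 0 at y ∈ {6}; g ≡ 0 at y ∈ {1, 8}; common: ∅.
  x = 8: f ≡ 0 at y ∈ {6, 7}; g ≡ 0 at y ∈ ∅; common: ∅.
  x = 9: f ≡ 0 at y ∈ {1, 2}; g ≡ 0 at y ∈ {0, 5}; common: ∅.
  x = 10: f ≡ 0 at y ∈ {2}; g ≡ 0 at y ∈ ∅; common: ∅.
Collecting: common zeros = ∅, so the count is 0.
Comparison with the Bézout bound: 0 ≤ 4 = deg(f)·deg(g), as expected for curves with no common component (the affine F_11-count falls short of the bound because intersections may lie at infinity, over extension fields, or carry multiplicity).


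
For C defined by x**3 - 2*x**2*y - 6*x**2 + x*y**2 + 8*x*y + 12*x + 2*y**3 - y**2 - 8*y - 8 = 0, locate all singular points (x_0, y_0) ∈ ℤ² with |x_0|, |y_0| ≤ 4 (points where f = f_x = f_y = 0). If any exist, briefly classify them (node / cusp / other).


Singular points: {(2, 0)}; classification: cusp.

Compute partial derivatives:
  f_x = 3*x**2 - 4*x*y - 12*x + y**2 + 8*y + 12.
  f_y = -2*x**2 + 2*x*y + 8*x + 6*y**2 - 2*y - 8.
Scan x_0 ∈ {−4, ..., 4}. For each x_0, f_y(x_0, y) is a polynomial in y; find its integer roots y ∈ {−4, ..., 4}, then test f_x and f at those candidates.
  x = -4: f_y(-4, y) = 6*y**2 - 10*y - 72; no integer root y with |y| ≤ 4.
  x = -3: f_y(-3, y) = 6*y**2 - 8*y - 50; no integer root y with |y| ≤ 4.
  x = -2: f_y(-2, y) = 6*y**2 - 6*y - 32; no integer root y with |y| ≤ 4.
  x = -1: f_y(-1, y) = 6*y**2 - 4*y - 18; no integer root y with |y| ≤ 4.
  x = 0: f_y(0, y) = 6*y**2 - 2*y - 8; vanishes at y ∈ {-1}. (0, -1): f_x = 5 ≠ 0.
  x = 1: f_y(1, y) = 6*y**2 - 2; no integer root y with |y| ≤ 4.
  x = 2: f_y(2, y) = 6*y**2 + 2*y; vanishes at y ∈ {0}. (2, 0): f_x = 0, f = 0 — SINGULAR.
  x = 3: f_y(3, y) = 6*y**2 + 4*y - 2; vanishes at y ∈ {-1}. (3, -1): f_x = 8 ≠ 0.
  x = 4: f_y(4, y) = 6*y**2 + 6*y - 8; no integer root y with |y| ≤ 4.
Only singular point on the grid: (2, 0).
Classify: substitute x = 2 + u, y = 0 + v and expand: f = u**3 - 2*u**2*v + u*v**2 + 2*v**3 + v**2.
No constant or linear terms (consistent with a singular point). Quadratic part: v**2. Cubic part: u**3 - 2*u**2*v + u*v**2 + 2*v**3.
The quadratic part v**2 is a perfect square, so there is a single (double) tangent line v = 0, i.e. y = 0. Restricting the cubic part to that line (v = 0) leaves u**3 ≠ 0, so f is not divisible by v and the branch is v² ≈ -u**3 to lowest order — this is a cusp.
Classification: cusp.


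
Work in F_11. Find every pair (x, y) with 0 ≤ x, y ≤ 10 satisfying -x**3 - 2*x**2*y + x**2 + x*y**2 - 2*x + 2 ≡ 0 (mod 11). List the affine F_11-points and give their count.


Affine F_11-points: {(1, 0), (1, 2), (3, 0), (3, 6), (6, 3), (6, 9), (7, 7), (8, 0), (8, 5)}; count = 9.

For each of the 121 pairs (x, y) ∈ F_11², evaluate f(x, y) mod 11. Record the zeros.
  x = 0: [0↦2, 1↦2, 2↦2, 3↦2, 4↦2, 5↦2, 6↦2, 7↦2, 8↦2, 9↦2, 10↦2]  zeros at y ∈ ∅
  x = 1: [0↦0, 1↦10, 2↦0, 3↦3, 4↦8, 5↦4, 6↦2, 7↦2, 8↦4, 9↦8, 10↦3]  zeros at y ∈ {0, 2}
  x = 2: [0↦5, 1↦10, 2↦8, 3↦10, 4↦5, 5↦4, 6↦7, 7↦3, 8↦3, 9↦7, 10↦4]  zeros at y ∈ ∅
  x = 3: [0↦0, 1↦7, 2↦9, 3↦6, 4↦9, 5↦7, 6↦0, 7↦10, 8↦4, 9↦4, 10↦10]  zeros at y ∈ {0, 6}
  x = 4: [0↦1, 1↦6, 2↦8, 3↦7, 4↦3, 5↦7, 6↦8, 7↦6, 8↦1, 9↦4, 10↦4]  zeros at y ∈ ∅
  x = 5: [0↦2, 1↦1, 2↦10, 3↦7, 4↦3, 5↦9, 6↦3, 7↦7, 8↦10, 9↦1, 10↦2]  zeros at y ∈ ∅
  x = 6: [0↦8, 1↦8, 2↦9, 3↦0, 4↦3, 5↦7, 6↦1, 7↦7, 8↦3, 9↦0, 10↦9]  zeros at y ∈ {3, 9}
  x = 7: [0↦2, 1↦10, 2↦10, 3↦2, 4↦8, 5↦6, 6↦7, 7↦0, 8↦7, 9↦6, 10↦8]  zeros at y ∈ {7}
  x = 8: [0↦0, 1↦1, 2↦7, 3↦7, 4↦1, 5↦0, 6↦4, 7↦2, 8↦5, 9↦2, 10↦4]  zeros at y ∈ {0, 5}
  x = 9: [0↦7, 1↦8, 2↦5, 3↦9, 4↦9, 5↦5, 6↦8, 7↦7, 8↦2, 9↦4, 10↦2]  zeros at y ∈ ∅
  x = 10: [0↦6, 1↦3, 2↦9, 3↦2, 4↦4, 5↦4, 6↦2, 7↦9, 8↦3, 9↦6, 10↦7]  zeros at y ∈ ∅
Collecting zeros: affine points = {(1, 0), (1, 2), (3, 0), (3, 6), (6, 3), (6, 9), (7, 7), (8, 0), (8, 5)}.
Total count |C(F_11)_aff| = 9.


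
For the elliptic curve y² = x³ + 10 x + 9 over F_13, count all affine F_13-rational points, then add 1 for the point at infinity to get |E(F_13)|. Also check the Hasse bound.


Affine points = {(0, 3), (0, 10), (3, 1), (3, 12), (4, 3), (4, 10), (6, 5), (6, 8), (8, 4), (8, 9), (9, 3), (9, 10), (10, 2), (10, 11)}; affine count = 14; |E(F_13)| = 15.

Discriminant check: Δ ∝ 4a³ + 27b² = 4·10³ + 27·9² = 4·1000 + 27·81 ≡ 12 (mod 13). Nonzero ⇒ E is nonsingular.
For each x ∈ F_13, compute rhs = x³ + 10·x + 9 mod 13, then count y ∈ F_13 with y² ≡ rhs.
  x = 0: rhs = 9, matching y values: 3, 10 (2 points).
  x = 1: rhs = 7, matching y values: none (0 points).
  x = 2: rhs = 11, matching y values: none (0 points).
  x = 3: rhs = 1, matching y values: 1, 12 (2 points).
  x = 4: rhs = 9, matching y values: 3, 10 (2 points).
  x = 5: rhs = 2, matching y values: none (0 points).
  x = 6: rhs = 12, matching y values: 5, 8 (2 points).
  x = 7: rhs = 6, matching y values: none (0 points).
  x = 8: rhs = 3, matching y values: 4, 9 (2 points).
  x = 9: rhs = 9, matching y values: 3, 10 (2 points).
  x = 10: rhs = 4, matching y values: 2, 11 (2 points).
  x = 11: rhs = 7, matching y values: none (0 points).
  x = 12: rhs = 11, matching y values: none (0 points).
Total affine count: 14.
Full point count |E(F_13)| = 14 + 1 = 15.
Hasse bound: |15 − (13+1)| = |1| = 1 ≤ 2√13 ≈ 7.2111 ✓.


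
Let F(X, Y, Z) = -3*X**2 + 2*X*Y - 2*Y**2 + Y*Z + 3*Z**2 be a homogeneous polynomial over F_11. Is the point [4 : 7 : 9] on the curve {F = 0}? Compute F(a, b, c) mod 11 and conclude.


F(4,7,9) ≡ 7 (mod 11); P is NOT on the curve.

Evaluate F(4, 7, 9) term-by-term (mod 11).
  -3*X**2 ↦ -3·16·1·1 = -48
  2*X*Y ↦ 2·4·7·1 = 56
  -2*Y**2 ↦ -2·1·49·1 = -98
  Y*Z ↦ 1·1·7·9 = 63
  3*Z**2 ↦ 3·1·1·81 = 243
Sum: F(4, 7, 9) = (-48) + (56) + (-98) + (63) + (243) = 216.
Reducing mod 11: 216 ≡ 7 (mod 11).
Since F(a, b, c) ≡ 7 ≠ 0 (mod 11), P does NOT lie on the curve.


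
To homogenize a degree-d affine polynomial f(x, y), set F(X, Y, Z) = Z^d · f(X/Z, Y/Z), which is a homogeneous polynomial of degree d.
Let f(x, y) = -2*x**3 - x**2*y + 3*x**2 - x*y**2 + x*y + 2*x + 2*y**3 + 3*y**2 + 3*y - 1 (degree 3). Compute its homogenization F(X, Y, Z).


F(X, Y, Z) = -2*X**3 - X**2*Y + 3*X**2*Z - X*Y**2 + X*Y*Z + 2*X*Z**2 + 2*Y**3 + 3*Y**2*Z + 3*Y*Z**2 - Z**3

deg(f) = 3.
Substitute x = X/Z, y = Y/Z into f, then multiply by Z^3.
  monomial -2·x^3·y^0 ↦ -2·X^3·Y^0·Z^0.
  monomial -1·x^2·y^1 ↦ -1·X^2·Y^1·Z^0.
  monomial 3·x^2·y^0 ↦ 3·X^2·Y^0·Z^1.
  monomial -1·x^1·y^2 ↦ -1·X^1·Y^2·Z^0.
  monomial 1·x^1·y^1 ↦ 1·X^1·Y^1·Z^1.
  monomial 2·x^1·y^0 ↦ 2·X^1·Y^0·Z^2.
  monomial 2·x^0·y^3 ↦ 2·X^0·Y^3·Z^0.
  monomial 3·x^0·y^2 ↦ 3·X^0·Y^2·Z^1.
  monomial 3·x^0·y^1 ↦ 3·X^0·Y^1·Z^2.
  monomial -1·x^0·y^0 ↦ -1·X^0·Y^0·Z^3.
Collecting: F(X, Y, Z) = -2*X**3 - X**2*Y + 3*X**2*Z - X*Y**2 + X*Y*Z + 2*X*Z**2 + 2*Y**3 + 3*Y**2*Z + 3*Y*Z**2 - Z**3.


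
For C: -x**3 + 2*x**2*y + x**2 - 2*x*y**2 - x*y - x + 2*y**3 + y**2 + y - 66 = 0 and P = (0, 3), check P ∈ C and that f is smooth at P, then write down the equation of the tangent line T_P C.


Tangent line at P: -22*x + 61*y - 183 = 0.

Step 1: f(0, 3) = 0, so P lies on C.
Step 2: partial derivatives
  f_x(x, y) = -3*x**2 + 4*x*y + 2*x - 2*y**2 - y - 1, f_y(x, y) = 2*x**2 - 4*x*y - x + 6*y**2 + 2*y + 1.
  f_x(P) = -22, f_y(P) = 61 (gradient nonzero, so P is smooth).
Step 3: tangent line at P: -22·(x − 0) + 61·(y − 3) = 0.
Expanding: -22*x + 61*y - 183 = 0.


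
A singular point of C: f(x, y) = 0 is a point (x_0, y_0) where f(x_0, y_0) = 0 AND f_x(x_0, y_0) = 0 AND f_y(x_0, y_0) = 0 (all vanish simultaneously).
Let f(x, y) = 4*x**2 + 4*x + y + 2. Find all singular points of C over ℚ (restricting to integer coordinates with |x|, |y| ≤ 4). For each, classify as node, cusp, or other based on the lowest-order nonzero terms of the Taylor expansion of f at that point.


No singular points in the scanned grid; C is smooth there.

Compute partial derivatives:
  f_x = 8*x + 4.
  f_y = 1.
f_y = 1 is a nonzero constant, so f_y never vanishes: no point (x, y) can satisfy f = f_x = f_y = 0. In particular no (x, y) ∈ {−4, ..., 4}² is singular; the curve is smooth.


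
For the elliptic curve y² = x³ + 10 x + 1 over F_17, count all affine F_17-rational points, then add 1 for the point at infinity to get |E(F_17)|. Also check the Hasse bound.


Affine points = {(0, 1), (0, 16), (8, 7), (8, 10), (9, 2), (9, 15), (10, 8), (10, 9), (12, 8), (12, 9), (13, 4), (13, 13)}; affine count = 12; |E(F_17)| = 13.

Discriminant check: Δ ∝ 4a³ + 27b² = 4·10³ + 27·1² = 4·1000 + 27·1 ≡ 15 (mod 17). Nonzero ⇒ E is nonsingular.
For each x ∈ F_17, compute rhs = x³ + 10·x + 1 mod 17, then count y ∈ F_17 with y² ≡ rhs.
  x = 0: rhs = 1, matching y values: 1, 16 (2 points).
  x = 1: rhs = 12, matching y values: none (0 points).
  x = 2: rhs = 12, matching y values: none (0 points).
  x = 3: rhs = 7, matching y values: none (0 points).
  x = 4: rhs = 3, matching y values: none (0 points).
  x = 5: rhs = 6, matching y values: none (0 points).
  x = 6: rhs = 5, matching y values: none (0 points).
  x = 7: rhs = 6, matching y values: none (0 points).
  x = 8: rhs = 15, matching y values: 7, 10 (2 points).
  x = 9: rhs = 4, matching y values: 2, 15 (2 points).
  x = 10: rhs = 13, matching y values: 8, 9 (2 points).
  x = 11: rhs = 14, matching y values: none (0 points).
  x = 12: rhs = 13, matching y values: 8, 9 (2 points).
  x = 13: rhs = 16, matching y values: 4, 13 (2 points).
  x = 14: rhs = 12, matching y values: none (0 points).
  x = 15: rhs = 7, matching y values: none (0 points).
  x = 16: rhs = 7, matching y values: none (0 points).
Total affine count: 12.
Full point count |E(F_17)| = 12 + 1 = 13.
Hasse bound: |13 − (17+1)| = |-5| = 5 ≤ 2√17 ≈ 8.2462 ✓.


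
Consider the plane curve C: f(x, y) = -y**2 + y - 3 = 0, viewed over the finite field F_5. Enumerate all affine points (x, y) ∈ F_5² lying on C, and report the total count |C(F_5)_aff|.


Affine F_5-points: {(0, 2), (0, 4), (1, 2), (1, 4), (2, 2), (2, 4), (3, 2), (3, 4), (4, 2), (4, 4)}; count = 10.

For each of the 25 pairs (x, y) ∈ F_5², evaluate f(x, y) mod 5. Record the zeros.
  x = 0: [0↦2, 1↦2, 2↦0, 3↦1, 4↦0]  zeros at y ∈ {2, 4}
  x = 1: [0↦2, 1↦2, 2↦0, 3↦1, 4↦0]  zeros at y ∈ {2, 4}
  x = 2: [0↦2, 1↦2, 2↦0, 3↦1, 4↦0]  zeros at y ∈ {2, 4}
  x = 3: [0↦2, 1↦2, 2↦0, 3↦1, 4↦0]  zeros at y ∈ {2, 4}
  x = 4: [0↦2, 1↦2, 2↦0, 3↦1, 4↦0]  zeros at y ∈ {2, 4}
Collecting zeros: affine points = {(0, 2), (0, 4), (1, 2), (1, 4), (2, 2), (2, 4), (3, 2), (3, 4), (4, 2), (4, 4)}.
Total count |C(F_5)_aff| = 10.


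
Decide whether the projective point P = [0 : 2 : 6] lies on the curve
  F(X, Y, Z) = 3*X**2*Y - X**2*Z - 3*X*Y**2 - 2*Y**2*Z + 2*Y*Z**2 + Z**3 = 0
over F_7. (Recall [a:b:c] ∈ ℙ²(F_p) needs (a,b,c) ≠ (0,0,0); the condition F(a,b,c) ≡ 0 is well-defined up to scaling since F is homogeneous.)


F(0,2,6) ≡ 4 (mod 7); P is NOT on the curve.

Evaluate F(0, 2, 6) term-by-term (mod 7).
  3*X**2*Y ↦ 3·0·2·1 = 0
  -X**2*Z ↦ -1·0·1·6 = 0
  -3*X*Y**2 ↦ -3·0·4·1 = 0
  -2*Y**2*Z ↦ -2·1·4·6 = -48
  2*Y*Z**2 ↦ 2·1·2·36 = 144
  Z**3 ↦ 1·1·1·216 = 216
Sum: F(0, 2, 6) = (0) + (0) + (0) + (-48) + (144) + (216) = 312.
Reducing mod 7: 312 ≡ 4 (mod 7).
Since F(a, b, c) ≡ 4 ≠ 0 (mod 7), P does NOT lie on the curve.


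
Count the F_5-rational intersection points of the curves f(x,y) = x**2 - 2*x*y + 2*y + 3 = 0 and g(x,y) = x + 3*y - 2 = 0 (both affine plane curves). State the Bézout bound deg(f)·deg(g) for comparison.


Common zeros: {(3, 3)}; count = 1; Bézout bound = 2.

deg(f) = 2, deg(g) = 1, so Bézout bound = 2.
Scan x ∈ F_5. For each x, list the y ∈ F_5 with f(x, y) ≡ 0 and those with g(x, y) ≡ 0 (mod 5); the common zeros in that column are the intersection.
  x = 0: f ≡ 0 at y ∈ {1}; g ≡ 0 at y ∈ {4}; common: ∅.
  x = 1: f ≡ 0 at y ∈ ∅; g ≡ 0 at y ∈ {2}; common: ∅.
  x = 2: f ≡ 0 at y ∈ {1}; g ≡ 0 at y ∈ {0}; common: ∅.
  x = 3: f ≡ 0 at y ∈ {3}; g ≡ 0 at y ∈ {3}; common: {3}.
  x = 4: f ≡ 0 at y ∈ {4}; g ≡ 0 at y ∈ {1}; common: ∅.
Collecting: common zeros = {(3, 3)}, so the count is 1.
Comparison with the Bézout bound: 1 ≤ 2 = deg(f)·deg(g), as expected for curves with no common component (the affine F_5-count falls short of the bound because intersections may lie at infinity, over extension fields, or carry multiplicity).


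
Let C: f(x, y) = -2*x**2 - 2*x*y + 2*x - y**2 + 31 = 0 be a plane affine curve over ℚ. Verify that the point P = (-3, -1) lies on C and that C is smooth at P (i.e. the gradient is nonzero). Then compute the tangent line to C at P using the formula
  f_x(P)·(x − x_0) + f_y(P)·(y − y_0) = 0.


Tangent line at P: 16*x + 8*y + 56 = 0.

Step 1: f(-3, -1) = 0, so P lies on C.
Step 2: partial derivatives
  f_x(x, y) = -4*x - 2*y + 2, f_y(x, y) = -2*x - 2*y.
  f_x(P) = 16, f_y(P) = 8 (gradient nonzero, so P is smooth).
Step 3: tangent line at P: 16·(x − -3) + 8·(y − -1) = 0.
Expanding: 16*x + 8*y + 56 = 0.


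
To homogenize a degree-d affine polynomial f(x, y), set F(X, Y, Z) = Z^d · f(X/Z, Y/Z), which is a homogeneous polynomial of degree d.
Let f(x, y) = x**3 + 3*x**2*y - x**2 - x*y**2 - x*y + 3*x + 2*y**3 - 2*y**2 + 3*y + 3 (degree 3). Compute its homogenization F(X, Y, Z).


F(X, Y, Z) = X**3 + 3*X**2*Y - X**2*Z - X*Y**2 - X*Y*Z + 3*X*Z**2 + 2*Y**3 - 2*Y**2*Z + 3*Y*Z**2 + 3*Z**3

deg(f) = 3.
Substitute x = X/Z, y = Y/Z into f, then multiply by Z^3.
  monomial 1·x^3·y^0 ↦ 1·X^3·Y^0·Z^0.
  monomial 3·x^2·y^1 ↦ 3·X^2·Y^1·Z^0.
  monomial -1·x^2·y^0 ↦ -1·X^2·Y^0·Z^1.
  monomial -1·x^1·y^2 ↦ -1·X^1·Y^2·Z^0.
  monomial -1·x^1·y^1 ↦ -1·X^1·Y^1·Z^1.
  monomial 3·x^1·y^0 ↦ 3·X^1·Y^0·Z^2.
  monomial 2·x^0·y^3 ↦ 2·X^0·Y^3·Z^0.
  monomial -2·x^0·y^2 ↦ -2·X^0·Y^2·Z^1.
  monomial 3·x^0·y^1 ↦ 3·X^0·Y^1·Z^2.
  monomial 3·x^0·y^0 ↦ 3·X^0·Y^0·Z^3.
Collecting: F(X, Y, Z) = X**3 + 3*X**2*Y - X**2*Z - X*Y**2 - X*Y*Z + 3*X*Z**2 + 2*Y**3 - 2*Y**2*Z + 3*Y*Z**2 + 3*Z**3.


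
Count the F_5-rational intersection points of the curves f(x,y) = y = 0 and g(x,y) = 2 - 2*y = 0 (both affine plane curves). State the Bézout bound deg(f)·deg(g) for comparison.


Common zeros: ∅; count = 0; Bézout bound = 1.

deg(f) = 1, deg(g) = 1, so Bézout bound = 1.
Scan x ∈ F_5. For each x, list the y ∈ F_5 with f(x, y) ≡ 0 and those with g(x, y) ≡ 0 (mod 5); the common zeros in that column are the intersection.
  x = 0: f ≡ 0 at y ∈ {0}; g ≡ 0 at y ∈ {1}; common: ∅.
  x = 1: f ≡ 0 at y ∈ {0}; g ≡ 0 at y ∈ {1}; common: ∅.
  x = 2: f ≡ 0 at y ∈ {0}; g ≡ 0 at y ∈ {1}; common: ∅.
  x = 3: f ≡ 0 at y ∈ {0}; g ≡ 0 at y ∈ {1}; common: ∅.
  x = 4: f ≡ 0 at y ∈ {0}; g ≡ 0 at y ∈ {1}; common: ∅.
Collecting: common zeros = ∅, so the count is 0.
Comparison with the Bézout bound: 0 ≤ 1 = deg(f)·deg(g), as expected for curves with no common component (the affine F_5-count falls short of the bound because intersections may lie at infinity, over extension fields, or carry multiplicity).
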